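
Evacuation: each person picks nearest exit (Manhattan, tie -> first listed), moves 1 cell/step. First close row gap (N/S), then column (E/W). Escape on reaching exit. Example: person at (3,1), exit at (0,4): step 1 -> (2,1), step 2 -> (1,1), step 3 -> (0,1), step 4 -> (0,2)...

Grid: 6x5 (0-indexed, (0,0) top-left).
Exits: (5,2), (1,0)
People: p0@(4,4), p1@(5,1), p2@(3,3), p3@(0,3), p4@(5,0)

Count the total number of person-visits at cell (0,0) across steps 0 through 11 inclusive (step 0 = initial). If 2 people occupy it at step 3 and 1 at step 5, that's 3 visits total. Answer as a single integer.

Answer: 0

Derivation:
Step 0: p0@(4,4) p1@(5,1) p2@(3,3) p3@(0,3) p4@(5,0) -> at (0,0): 0 [-], cum=0
Step 1: p0@(5,4) p1@ESC p2@(4,3) p3@(1,3) p4@(5,1) -> at (0,0): 0 [-], cum=0
Step 2: p0@(5,3) p1@ESC p2@(5,3) p3@(1,2) p4@ESC -> at (0,0): 0 [-], cum=0
Step 3: p0@ESC p1@ESC p2@ESC p3@(1,1) p4@ESC -> at (0,0): 0 [-], cum=0
Step 4: p0@ESC p1@ESC p2@ESC p3@ESC p4@ESC -> at (0,0): 0 [-], cum=0
Total visits = 0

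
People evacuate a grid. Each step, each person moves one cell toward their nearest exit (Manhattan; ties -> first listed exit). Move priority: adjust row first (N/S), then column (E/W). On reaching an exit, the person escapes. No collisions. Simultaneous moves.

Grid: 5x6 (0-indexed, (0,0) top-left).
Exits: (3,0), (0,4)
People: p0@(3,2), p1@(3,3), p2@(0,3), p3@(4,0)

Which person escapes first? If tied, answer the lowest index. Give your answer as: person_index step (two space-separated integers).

Step 1: p0:(3,2)->(3,1) | p1:(3,3)->(3,2) | p2:(0,3)->(0,4)->EXIT | p3:(4,0)->(3,0)->EXIT
Step 2: p0:(3,1)->(3,0)->EXIT | p1:(3,2)->(3,1) | p2:escaped | p3:escaped
Step 3: p0:escaped | p1:(3,1)->(3,0)->EXIT | p2:escaped | p3:escaped
Exit steps: [2, 3, 1, 1]
First to escape: p2 at step 1

Answer: 2 1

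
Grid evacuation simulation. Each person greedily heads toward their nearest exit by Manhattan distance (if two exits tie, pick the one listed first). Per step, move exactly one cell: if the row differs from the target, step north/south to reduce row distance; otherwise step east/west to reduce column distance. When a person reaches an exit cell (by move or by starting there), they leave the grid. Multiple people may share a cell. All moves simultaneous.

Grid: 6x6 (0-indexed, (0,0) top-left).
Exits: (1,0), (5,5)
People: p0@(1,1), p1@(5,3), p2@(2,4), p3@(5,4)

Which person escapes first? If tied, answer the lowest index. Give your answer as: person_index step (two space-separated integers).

Step 1: p0:(1,1)->(1,0)->EXIT | p1:(5,3)->(5,4) | p2:(2,4)->(3,4) | p3:(5,4)->(5,5)->EXIT
Step 2: p0:escaped | p1:(5,4)->(5,5)->EXIT | p2:(3,4)->(4,4) | p3:escaped
Step 3: p0:escaped | p1:escaped | p2:(4,4)->(5,4) | p3:escaped
Step 4: p0:escaped | p1:escaped | p2:(5,4)->(5,5)->EXIT | p3:escaped
Exit steps: [1, 2, 4, 1]
First to escape: p0 at step 1

Answer: 0 1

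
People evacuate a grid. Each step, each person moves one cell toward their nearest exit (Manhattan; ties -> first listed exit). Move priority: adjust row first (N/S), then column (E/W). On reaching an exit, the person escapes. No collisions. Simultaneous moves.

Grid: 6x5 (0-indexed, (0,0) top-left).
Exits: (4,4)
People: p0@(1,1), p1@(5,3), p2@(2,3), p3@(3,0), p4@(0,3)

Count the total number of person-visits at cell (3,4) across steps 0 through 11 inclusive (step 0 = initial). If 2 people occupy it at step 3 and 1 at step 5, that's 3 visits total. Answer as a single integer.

Step 0: p0@(1,1) p1@(5,3) p2@(2,3) p3@(3,0) p4@(0,3) -> at (3,4): 0 [-], cum=0
Step 1: p0@(2,1) p1@(4,3) p2@(3,3) p3@(4,0) p4@(1,3) -> at (3,4): 0 [-], cum=0
Step 2: p0@(3,1) p1@ESC p2@(4,3) p3@(4,1) p4@(2,3) -> at (3,4): 0 [-], cum=0
Step 3: p0@(4,1) p1@ESC p2@ESC p3@(4,2) p4@(3,3) -> at (3,4): 0 [-], cum=0
Step 4: p0@(4,2) p1@ESC p2@ESC p3@(4,3) p4@(4,3) -> at (3,4): 0 [-], cum=0
Step 5: p0@(4,3) p1@ESC p2@ESC p3@ESC p4@ESC -> at (3,4): 0 [-], cum=0
Step 6: p0@ESC p1@ESC p2@ESC p3@ESC p4@ESC -> at (3,4): 0 [-], cum=0
Total visits = 0

Answer: 0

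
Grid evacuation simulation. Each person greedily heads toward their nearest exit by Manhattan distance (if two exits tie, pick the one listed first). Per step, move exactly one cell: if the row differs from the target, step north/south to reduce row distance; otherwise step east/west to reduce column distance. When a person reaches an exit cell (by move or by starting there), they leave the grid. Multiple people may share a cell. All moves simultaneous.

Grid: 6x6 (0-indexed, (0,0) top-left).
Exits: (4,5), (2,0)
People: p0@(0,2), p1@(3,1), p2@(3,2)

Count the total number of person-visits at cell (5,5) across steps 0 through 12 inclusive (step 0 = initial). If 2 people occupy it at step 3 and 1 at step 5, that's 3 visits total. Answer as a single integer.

Step 0: p0@(0,2) p1@(3,1) p2@(3,2) -> at (5,5): 0 [-], cum=0
Step 1: p0@(1,2) p1@(2,1) p2@(2,2) -> at (5,5): 0 [-], cum=0
Step 2: p0@(2,2) p1@ESC p2@(2,1) -> at (5,5): 0 [-], cum=0
Step 3: p0@(2,1) p1@ESC p2@ESC -> at (5,5): 0 [-], cum=0
Step 4: p0@ESC p1@ESC p2@ESC -> at (5,5): 0 [-], cum=0
Total visits = 0

Answer: 0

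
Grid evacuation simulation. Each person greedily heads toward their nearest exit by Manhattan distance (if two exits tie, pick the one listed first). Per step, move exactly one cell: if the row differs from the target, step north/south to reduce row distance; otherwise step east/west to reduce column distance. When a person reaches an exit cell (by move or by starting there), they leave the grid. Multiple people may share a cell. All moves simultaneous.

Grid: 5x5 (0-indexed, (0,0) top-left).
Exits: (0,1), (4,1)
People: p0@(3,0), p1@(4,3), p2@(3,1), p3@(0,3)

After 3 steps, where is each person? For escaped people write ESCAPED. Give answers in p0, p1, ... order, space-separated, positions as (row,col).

Step 1: p0:(3,0)->(4,0) | p1:(4,3)->(4,2) | p2:(3,1)->(4,1)->EXIT | p3:(0,3)->(0,2)
Step 2: p0:(4,0)->(4,1)->EXIT | p1:(4,2)->(4,1)->EXIT | p2:escaped | p3:(0,2)->(0,1)->EXIT

ESCAPED ESCAPED ESCAPED ESCAPED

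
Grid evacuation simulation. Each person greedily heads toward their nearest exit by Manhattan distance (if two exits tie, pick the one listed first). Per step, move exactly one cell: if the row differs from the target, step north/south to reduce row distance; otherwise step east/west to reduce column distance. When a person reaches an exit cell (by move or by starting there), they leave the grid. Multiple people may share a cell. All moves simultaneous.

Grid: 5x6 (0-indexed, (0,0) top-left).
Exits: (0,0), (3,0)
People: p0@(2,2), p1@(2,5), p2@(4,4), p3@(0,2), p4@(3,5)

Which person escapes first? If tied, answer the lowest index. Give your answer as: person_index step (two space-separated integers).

Step 1: p0:(2,2)->(3,2) | p1:(2,5)->(3,5) | p2:(4,4)->(3,4) | p3:(0,2)->(0,1) | p4:(3,5)->(3,4)
Step 2: p0:(3,2)->(3,1) | p1:(3,5)->(3,4) | p2:(3,4)->(3,3) | p3:(0,1)->(0,0)->EXIT | p4:(3,4)->(3,3)
Step 3: p0:(3,1)->(3,0)->EXIT | p1:(3,4)->(3,3) | p2:(3,3)->(3,2) | p3:escaped | p4:(3,3)->(3,2)
Step 4: p0:escaped | p1:(3,3)->(3,2) | p2:(3,2)->(3,1) | p3:escaped | p4:(3,2)->(3,1)
Step 5: p0:escaped | p1:(3,2)->(3,1) | p2:(3,1)->(3,0)->EXIT | p3:escaped | p4:(3,1)->(3,0)->EXIT
Step 6: p0:escaped | p1:(3,1)->(3,0)->EXIT | p2:escaped | p3:escaped | p4:escaped
Exit steps: [3, 6, 5, 2, 5]
First to escape: p3 at step 2

Answer: 3 2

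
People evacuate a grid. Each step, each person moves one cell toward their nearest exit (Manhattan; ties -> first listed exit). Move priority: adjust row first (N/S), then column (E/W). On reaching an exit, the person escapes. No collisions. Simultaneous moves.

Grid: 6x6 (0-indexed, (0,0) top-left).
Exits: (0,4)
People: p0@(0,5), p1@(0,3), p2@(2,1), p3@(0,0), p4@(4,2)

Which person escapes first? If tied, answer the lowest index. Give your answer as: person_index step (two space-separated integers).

Answer: 0 1

Derivation:
Step 1: p0:(0,5)->(0,4)->EXIT | p1:(0,3)->(0,4)->EXIT | p2:(2,1)->(1,1) | p3:(0,0)->(0,1) | p4:(4,2)->(3,2)
Step 2: p0:escaped | p1:escaped | p2:(1,1)->(0,1) | p3:(0,1)->(0,2) | p4:(3,2)->(2,2)
Step 3: p0:escaped | p1:escaped | p2:(0,1)->(0,2) | p3:(0,2)->(0,3) | p4:(2,2)->(1,2)
Step 4: p0:escaped | p1:escaped | p2:(0,2)->(0,3) | p3:(0,3)->(0,4)->EXIT | p4:(1,2)->(0,2)
Step 5: p0:escaped | p1:escaped | p2:(0,3)->(0,4)->EXIT | p3:escaped | p4:(0,2)->(0,3)
Step 6: p0:escaped | p1:escaped | p2:escaped | p3:escaped | p4:(0,3)->(0,4)->EXIT
Exit steps: [1, 1, 5, 4, 6]
First to escape: p0 at step 1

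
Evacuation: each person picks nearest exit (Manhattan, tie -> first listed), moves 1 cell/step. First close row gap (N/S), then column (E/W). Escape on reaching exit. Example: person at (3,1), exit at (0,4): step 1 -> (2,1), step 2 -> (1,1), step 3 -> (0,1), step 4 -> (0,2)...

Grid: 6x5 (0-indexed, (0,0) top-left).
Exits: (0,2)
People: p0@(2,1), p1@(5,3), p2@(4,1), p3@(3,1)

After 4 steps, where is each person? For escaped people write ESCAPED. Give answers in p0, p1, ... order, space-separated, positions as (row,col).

Step 1: p0:(2,1)->(1,1) | p1:(5,3)->(4,3) | p2:(4,1)->(3,1) | p3:(3,1)->(2,1)
Step 2: p0:(1,1)->(0,1) | p1:(4,3)->(3,3) | p2:(3,1)->(2,1) | p3:(2,1)->(1,1)
Step 3: p0:(0,1)->(0,2)->EXIT | p1:(3,3)->(2,3) | p2:(2,1)->(1,1) | p3:(1,1)->(0,1)
Step 4: p0:escaped | p1:(2,3)->(1,3) | p2:(1,1)->(0,1) | p3:(0,1)->(0,2)->EXIT

ESCAPED (1,3) (0,1) ESCAPED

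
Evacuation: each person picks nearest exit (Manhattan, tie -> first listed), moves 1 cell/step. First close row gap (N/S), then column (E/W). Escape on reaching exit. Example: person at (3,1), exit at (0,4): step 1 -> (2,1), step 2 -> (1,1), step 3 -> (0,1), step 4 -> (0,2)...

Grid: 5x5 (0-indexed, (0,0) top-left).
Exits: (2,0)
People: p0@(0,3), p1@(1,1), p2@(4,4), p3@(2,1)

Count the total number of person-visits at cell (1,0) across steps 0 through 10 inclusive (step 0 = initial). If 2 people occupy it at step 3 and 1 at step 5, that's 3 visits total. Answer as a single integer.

Answer: 0

Derivation:
Step 0: p0@(0,3) p1@(1,1) p2@(4,4) p3@(2,1) -> at (1,0): 0 [-], cum=0
Step 1: p0@(1,3) p1@(2,1) p2@(3,4) p3@ESC -> at (1,0): 0 [-], cum=0
Step 2: p0@(2,3) p1@ESC p2@(2,4) p3@ESC -> at (1,0): 0 [-], cum=0
Step 3: p0@(2,2) p1@ESC p2@(2,3) p3@ESC -> at (1,0): 0 [-], cum=0
Step 4: p0@(2,1) p1@ESC p2@(2,2) p3@ESC -> at (1,0): 0 [-], cum=0
Step 5: p0@ESC p1@ESC p2@(2,1) p3@ESC -> at (1,0): 0 [-], cum=0
Step 6: p0@ESC p1@ESC p2@ESC p3@ESC -> at (1,0): 0 [-], cum=0
Total visits = 0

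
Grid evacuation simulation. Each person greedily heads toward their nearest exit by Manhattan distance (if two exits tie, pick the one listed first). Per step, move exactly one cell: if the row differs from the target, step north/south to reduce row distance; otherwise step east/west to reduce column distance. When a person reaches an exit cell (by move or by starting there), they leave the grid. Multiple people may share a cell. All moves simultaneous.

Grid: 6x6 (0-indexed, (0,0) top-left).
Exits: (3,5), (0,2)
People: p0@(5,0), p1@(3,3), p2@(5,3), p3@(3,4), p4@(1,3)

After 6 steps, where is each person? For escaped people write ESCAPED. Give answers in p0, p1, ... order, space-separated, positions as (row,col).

Step 1: p0:(5,0)->(4,0) | p1:(3,3)->(3,4) | p2:(5,3)->(4,3) | p3:(3,4)->(3,5)->EXIT | p4:(1,3)->(0,3)
Step 2: p0:(4,0)->(3,0) | p1:(3,4)->(3,5)->EXIT | p2:(4,3)->(3,3) | p3:escaped | p4:(0,3)->(0,2)->EXIT
Step 3: p0:(3,0)->(3,1) | p1:escaped | p2:(3,3)->(3,4) | p3:escaped | p4:escaped
Step 4: p0:(3,1)->(3,2) | p1:escaped | p2:(3,4)->(3,5)->EXIT | p3:escaped | p4:escaped
Step 5: p0:(3,2)->(3,3) | p1:escaped | p2:escaped | p3:escaped | p4:escaped
Step 6: p0:(3,3)->(3,4) | p1:escaped | p2:escaped | p3:escaped | p4:escaped

(3,4) ESCAPED ESCAPED ESCAPED ESCAPED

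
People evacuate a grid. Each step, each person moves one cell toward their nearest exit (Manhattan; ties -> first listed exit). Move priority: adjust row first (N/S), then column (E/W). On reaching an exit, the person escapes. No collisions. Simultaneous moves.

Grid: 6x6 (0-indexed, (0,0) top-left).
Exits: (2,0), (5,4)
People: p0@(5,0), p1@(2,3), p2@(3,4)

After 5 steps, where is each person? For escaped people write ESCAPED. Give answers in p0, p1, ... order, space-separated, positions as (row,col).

Step 1: p0:(5,0)->(4,0) | p1:(2,3)->(2,2) | p2:(3,4)->(4,4)
Step 2: p0:(4,0)->(3,0) | p1:(2,2)->(2,1) | p2:(4,4)->(5,4)->EXIT
Step 3: p0:(3,0)->(2,0)->EXIT | p1:(2,1)->(2,0)->EXIT | p2:escaped

ESCAPED ESCAPED ESCAPED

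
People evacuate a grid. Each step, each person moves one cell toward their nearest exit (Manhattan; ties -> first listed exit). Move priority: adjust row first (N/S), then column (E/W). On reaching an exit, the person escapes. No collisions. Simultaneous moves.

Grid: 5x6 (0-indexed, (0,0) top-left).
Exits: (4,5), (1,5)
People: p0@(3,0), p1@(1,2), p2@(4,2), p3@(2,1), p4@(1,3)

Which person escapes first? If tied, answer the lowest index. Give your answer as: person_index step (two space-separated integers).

Step 1: p0:(3,0)->(4,0) | p1:(1,2)->(1,3) | p2:(4,2)->(4,3) | p3:(2,1)->(1,1) | p4:(1,3)->(1,4)
Step 2: p0:(4,0)->(4,1) | p1:(1,3)->(1,4) | p2:(4,3)->(4,4) | p3:(1,1)->(1,2) | p4:(1,4)->(1,5)->EXIT
Step 3: p0:(4,1)->(4,2) | p1:(1,4)->(1,5)->EXIT | p2:(4,4)->(4,5)->EXIT | p3:(1,2)->(1,3) | p4:escaped
Step 4: p0:(4,2)->(4,3) | p1:escaped | p2:escaped | p3:(1,3)->(1,4) | p4:escaped
Step 5: p0:(4,3)->(4,4) | p1:escaped | p2:escaped | p3:(1,4)->(1,5)->EXIT | p4:escaped
Step 6: p0:(4,4)->(4,5)->EXIT | p1:escaped | p2:escaped | p3:escaped | p4:escaped
Exit steps: [6, 3, 3, 5, 2]
First to escape: p4 at step 2

Answer: 4 2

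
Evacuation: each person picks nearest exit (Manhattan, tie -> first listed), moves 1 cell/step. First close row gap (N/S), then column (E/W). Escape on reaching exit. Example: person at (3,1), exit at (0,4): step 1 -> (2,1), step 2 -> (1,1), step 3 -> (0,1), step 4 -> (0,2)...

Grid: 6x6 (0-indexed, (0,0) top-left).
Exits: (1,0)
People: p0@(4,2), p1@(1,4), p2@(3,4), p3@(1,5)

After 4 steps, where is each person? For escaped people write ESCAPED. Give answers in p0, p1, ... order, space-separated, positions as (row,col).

Step 1: p0:(4,2)->(3,2) | p1:(1,4)->(1,3) | p2:(3,4)->(2,4) | p3:(1,5)->(1,4)
Step 2: p0:(3,2)->(2,2) | p1:(1,3)->(1,2) | p2:(2,4)->(1,4) | p3:(1,4)->(1,3)
Step 3: p0:(2,2)->(1,2) | p1:(1,2)->(1,1) | p2:(1,4)->(1,3) | p3:(1,3)->(1,2)
Step 4: p0:(1,2)->(1,1) | p1:(1,1)->(1,0)->EXIT | p2:(1,3)->(1,2) | p3:(1,2)->(1,1)

(1,1) ESCAPED (1,2) (1,1)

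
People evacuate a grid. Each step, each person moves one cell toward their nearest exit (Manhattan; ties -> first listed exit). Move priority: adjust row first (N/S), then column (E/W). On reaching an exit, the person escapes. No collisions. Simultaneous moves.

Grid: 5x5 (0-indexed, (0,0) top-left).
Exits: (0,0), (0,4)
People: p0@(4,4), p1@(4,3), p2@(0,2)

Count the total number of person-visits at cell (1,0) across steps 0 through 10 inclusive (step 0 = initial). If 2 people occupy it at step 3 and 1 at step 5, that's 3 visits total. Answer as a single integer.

Step 0: p0@(4,4) p1@(4,3) p2@(0,2) -> at (1,0): 0 [-], cum=0
Step 1: p0@(3,4) p1@(3,3) p2@(0,1) -> at (1,0): 0 [-], cum=0
Step 2: p0@(2,4) p1@(2,3) p2@ESC -> at (1,0): 0 [-], cum=0
Step 3: p0@(1,4) p1@(1,3) p2@ESC -> at (1,0): 0 [-], cum=0
Step 4: p0@ESC p1@(0,3) p2@ESC -> at (1,0): 0 [-], cum=0
Step 5: p0@ESC p1@ESC p2@ESC -> at (1,0): 0 [-], cum=0
Total visits = 0

Answer: 0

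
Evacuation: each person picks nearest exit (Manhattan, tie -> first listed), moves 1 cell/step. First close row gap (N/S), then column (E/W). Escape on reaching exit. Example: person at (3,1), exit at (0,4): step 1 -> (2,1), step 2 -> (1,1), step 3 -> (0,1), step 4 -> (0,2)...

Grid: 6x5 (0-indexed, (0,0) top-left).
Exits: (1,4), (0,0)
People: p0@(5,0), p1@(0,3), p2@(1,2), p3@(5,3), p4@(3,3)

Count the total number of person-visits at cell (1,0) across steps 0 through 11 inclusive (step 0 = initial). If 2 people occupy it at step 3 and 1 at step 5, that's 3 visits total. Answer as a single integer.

Step 0: p0@(5,0) p1@(0,3) p2@(1,2) p3@(5,3) p4@(3,3) -> at (1,0): 0 [-], cum=0
Step 1: p0@(4,0) p1@(1,3) p2@(1,3) p3@(4,3) p4@(2,3) -> at (1,0): 0 [-], cum=0
Step 2: p0@(3,0) p1@ESC p2@ESC p3@(3,3) p4@(1,3) -> at (1,0): 0 [-], cum=0
Step 3: p0@(2,0) p1@ESC p2@ESC p3@(2,3) p4@ESC -> at (1,0): 0 [-], cum=0
Step 4: p0@(1,0) p1@ESC p2@ESC p3@(1,3) p4@ESC -> at (1,0): 1 [p0], cum=1
Step 5: p0@ESC p1@ESC p2@ESC p3@ESC p4@ESC -> at (1,0): 0 [-], cum=1
Total visits = 1

Answer: 1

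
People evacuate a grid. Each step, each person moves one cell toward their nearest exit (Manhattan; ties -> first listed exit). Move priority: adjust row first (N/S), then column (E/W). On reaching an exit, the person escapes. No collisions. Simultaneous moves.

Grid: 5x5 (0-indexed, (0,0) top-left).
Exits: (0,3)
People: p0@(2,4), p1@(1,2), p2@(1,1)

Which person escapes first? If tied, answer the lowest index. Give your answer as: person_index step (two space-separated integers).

Answer: 1 2

Derivation:
Step 1: p0:(2,4)->(1,4) | p1:(1,2)->(0,2) | p2:(1,1)->(0,1)
Step 2: p0:(1,4)->(0,4) | p1:(0,2)->(0,3)->EXIT | p2:(0,1)->(0,2)
Step 3: p0:(0,4)->(0,3)->EXIT | p1:escaped | p2:(0,2)->(0,3)->EXIT
Exit steps: [3, 2, 3]
First to escape: p1 at step 2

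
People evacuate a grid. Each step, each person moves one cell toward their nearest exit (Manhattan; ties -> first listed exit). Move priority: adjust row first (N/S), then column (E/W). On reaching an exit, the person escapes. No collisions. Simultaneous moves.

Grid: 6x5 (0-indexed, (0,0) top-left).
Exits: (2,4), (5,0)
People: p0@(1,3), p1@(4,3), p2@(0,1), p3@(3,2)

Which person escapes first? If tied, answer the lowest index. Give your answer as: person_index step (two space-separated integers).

Step 1: p0:(1,3)->(2,3) | p1:(4,3)->(3,3) | p2:(0,1)->(1,1) | p3:(3,2)->(2,2)
Step 2: p0:(2,3)->(2,4)->EXIT | p1:(3,3)->(2,3) | p2:(1,1)->(2,1) | p3:(2,2)->(2,3)
Step 3: p0:escaped | p1:(2,3)->(2,4)->EXIT | p2:(2,1)->(2,2) | p3:(2,3)->(2,4)->EXIT
Step 4: p0:escaped | p1:escaped | p2:(2,2)->(2,3) | p3:escaped
Step 5: p0:escaped | p1:escaped | p2:(2,3)->(2,4)->EXIT | p3:escaped
Exit steps: [2, 3, 5, 3]
First to escape: p0 at step 2

Answer: 0 2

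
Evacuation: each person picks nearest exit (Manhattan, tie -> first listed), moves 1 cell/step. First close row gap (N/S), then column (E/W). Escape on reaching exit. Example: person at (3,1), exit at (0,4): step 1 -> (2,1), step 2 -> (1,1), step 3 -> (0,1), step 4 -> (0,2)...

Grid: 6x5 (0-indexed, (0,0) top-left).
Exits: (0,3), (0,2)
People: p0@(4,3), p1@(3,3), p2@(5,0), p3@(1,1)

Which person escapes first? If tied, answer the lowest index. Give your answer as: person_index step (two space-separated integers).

Step 1: p0:(4,3)->(3,3) | p1:(3,3)->(2,3) | p2:(5,0)->(4,0) | p3:(1,1)->(0,1)
Step 2: p0:(3,3)->(2,3) | p1:(2,3)->(1,3) | p2:(4,0)->(3,0) | p3:(0,1)->(0,2)->EXIT
Step 3: p0:(2,3)->(1,3) | p1:(1,3)->(0,3)->EXIT | p2:(3,0)->(2,0) | p3:escaped
Step 4: p0:(1,3)->(0,3)->EXIT | p1:escaped | p2:(2,0)->(1,0) | p3:escaped
Step 5: p0:escaped | p1:escaped | p2:(1,0)->(0,0) | p3:escaped
Step 6: p0:escaped | p1:escaped | p2:(0,0)->(0,1) | p3:escaped
Step 7: p0:escaped | p1:escaped | p2:(0,1)->(0,2)->EXIT | p3:escaped
Exit steps: [4, 3, 7, 2]
First to escape: p3 at step 2

Answer: 3 2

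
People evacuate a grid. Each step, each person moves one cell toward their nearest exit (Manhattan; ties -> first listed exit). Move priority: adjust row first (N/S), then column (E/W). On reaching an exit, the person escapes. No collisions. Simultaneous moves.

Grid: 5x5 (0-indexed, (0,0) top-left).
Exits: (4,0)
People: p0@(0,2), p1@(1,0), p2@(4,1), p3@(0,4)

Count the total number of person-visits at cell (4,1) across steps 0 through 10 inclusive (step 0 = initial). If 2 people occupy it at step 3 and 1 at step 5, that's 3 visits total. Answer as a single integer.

Answer: 3

Derivation:
Step 0: p0@(0,2) p1@(1,0) p2@(4,1) p3@(0,4) -> at (4,1): 1 [p2], cum=1
Step 1: p0@(1,2) p1@(2,0) p2@ESC p3@(1,4) -> at (4,1): 0 [-], cum=1
Step 2: p0@(2,2) p1@(3,0) p2@ESC p3@(2,4) -> at (4,1): 0 [-], cum=1
Step 3: p0@(3,2) p1@ESC p2@ESC p3@(3,4) -> at (4,1): 0 [-], cum=1
Step 4: p0@(4,2) p1@ESC p2@ESC p3@(4,4) -> at (4,1): 0 [-], cum=1
Step 5: p0@(4,1) p1@ESC p2@ESC p3@(4,3) -> at (4,1): 1 [p0], cum=2
Step 6: p0@ESC p1@ESC p2@ESC p3@(4,2) -> at (4,1): 0 [-], cum=2
Step 7: p0@ESC p1@ESC p2@ESC p3@(4,1) -> at (4,1): 1 [p3], cum=3
Step 8: p0@ESC p1@ESC p2@ESC p3@ESC -> at (4,1): 0 [-], cum=3
Total visits = 3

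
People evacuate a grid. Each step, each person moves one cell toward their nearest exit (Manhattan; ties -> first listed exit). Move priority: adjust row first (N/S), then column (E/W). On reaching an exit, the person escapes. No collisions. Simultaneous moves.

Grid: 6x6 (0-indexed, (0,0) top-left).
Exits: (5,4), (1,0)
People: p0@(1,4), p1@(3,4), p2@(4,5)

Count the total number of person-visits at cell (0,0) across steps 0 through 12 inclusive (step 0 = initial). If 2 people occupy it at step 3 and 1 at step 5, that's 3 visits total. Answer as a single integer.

Step 0: p0@(1,4) p1@(3,4) p2@(4,5) -> at (0,0): 0 [-], cum=0
Step 1: p0@(2,4) p1@(4,4) p2@(5,5) -> at (0,0): 0 [-], cum=0
Step 2: p0@(3,4) p1@ESC p2@ESC -> at (0,0): 0 [-], cum=0
Step 3: p0@(4,4) p1@ESC p2@ESC -> at (0,0): 0 [-], cum=0
Step 4: p0@ESC p1@ESC p2@ESC -> at (0,0): 0 [-], cum=0
Total visits = 0

Answer: 0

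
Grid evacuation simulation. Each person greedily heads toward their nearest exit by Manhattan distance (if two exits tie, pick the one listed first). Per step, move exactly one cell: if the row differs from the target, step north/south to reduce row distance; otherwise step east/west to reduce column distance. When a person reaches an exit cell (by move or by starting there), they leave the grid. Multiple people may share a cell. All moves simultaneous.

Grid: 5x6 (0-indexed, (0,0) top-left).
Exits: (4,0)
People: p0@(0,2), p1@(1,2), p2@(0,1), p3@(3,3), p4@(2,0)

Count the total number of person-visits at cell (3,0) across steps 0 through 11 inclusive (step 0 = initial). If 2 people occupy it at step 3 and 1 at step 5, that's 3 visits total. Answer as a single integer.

Answer: 1

Derivation:
Step 0: p0@(0,2) p1@(1,2) p2@(0,1) p3@(3,3) p4@(2,0) -> at (3,0): 0 [-], cum=0
Step 1: p0@(1,2) p1@(2,2) p2@(1,1) p3@(4,3) p4@(3,0) -> at (3,0): 1 [p4], cum=1
Step 2: p0@(2,2) p1@(3,2) p2@(2,1) p3@(4,2) p4@ESC -> at (3,0): 0 [-], cum=1
Step 3: p0@(3,2) p1@(4,2) p2@(3,1) p3@(4,1) p4@ESC -> at (3,0): 0 [-], cum=1
Step 4: p0@(4,2) p1@(4,1) p2@(4,1) p3@ESC p4@ESC -> at (3,0): 0 [-], cum=1
Step 5: p0@(4,1) p1@ESC p2@ESC p3@ESC p4@ESC -> at (3,0): 0 [-], cum=1
Step 6: p0@ESC p1@ESC p2@ESC p3@ESC p4@ESC -> at (3,0): 0 [-], cum=1
Total visits = 1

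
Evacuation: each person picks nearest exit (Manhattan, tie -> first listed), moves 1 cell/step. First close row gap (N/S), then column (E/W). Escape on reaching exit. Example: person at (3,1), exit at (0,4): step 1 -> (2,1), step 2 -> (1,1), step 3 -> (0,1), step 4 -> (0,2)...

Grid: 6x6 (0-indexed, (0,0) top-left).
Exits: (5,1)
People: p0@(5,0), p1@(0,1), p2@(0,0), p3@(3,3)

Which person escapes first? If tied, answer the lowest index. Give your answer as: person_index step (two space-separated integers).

Step 1: p0:(5,0)->(5,1)->EXIT | p1:(0,1)->(1,1) | p2:(0,0)->(1,0) | p3:(3,3)->(4,3)
Step 2: p0:escaped | p1:(1,1)->(2,1) | p2:(1,0)->(2,0) | p3:(4,3)->(5,3)
Step 3: p0:escaped | p1:(2,1)->(3,1) | p2:(2,0)->(3,0) | p3:(5,3)->(5,2)
Step 4: p0:escaped | p1:(3,1)->(4,1) | p2:(3,0)->(4,0) | p3:(5,2)->(5,1)->EXIT
Step 5: p0:escaped | p1:(4,1)->(5,1)->EXIT | p2:(4,0)->(5,0) | p3:escaped
Step 6: p0:escaped | p1:escaped | p2:(5,0)->(5,1)->EXIT | p3:escaped
Exit steps: [1, 5, 6, 4]
First to escape: p0 at step 1

Answer: 0 1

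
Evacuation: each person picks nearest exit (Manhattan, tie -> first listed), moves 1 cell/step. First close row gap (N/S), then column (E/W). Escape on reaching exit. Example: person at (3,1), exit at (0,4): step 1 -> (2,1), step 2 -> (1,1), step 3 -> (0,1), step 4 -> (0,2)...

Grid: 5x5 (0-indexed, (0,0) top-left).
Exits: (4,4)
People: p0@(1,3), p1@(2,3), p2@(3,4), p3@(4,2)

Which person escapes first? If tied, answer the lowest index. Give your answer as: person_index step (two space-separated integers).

Step 1: p0:(1,3)->(2,3) | p1:(2,3)->(3,3) | p2:(3,4)->(4,4)->EXIT | p3:(4,2)->(4,3)
Step 2: p0:(2,3)->(3,3) | p1:(3,3)->(4,3) | p2:escaped | p3:(4,3)->(4,4)->EXIT
Step 3: p0:(3,3)->(4,3) | p1:(4,3)->(4,4)->EXIT | p2:escaped | p3:escaped
Step 4: p0:(4,3)->(4,4)->EXIT | p1:escaped | p2:escaped | p3:escaped
Exit steps: [4, 3, 1, 2]
First to escape: p2 at step 1

Answer: 2 1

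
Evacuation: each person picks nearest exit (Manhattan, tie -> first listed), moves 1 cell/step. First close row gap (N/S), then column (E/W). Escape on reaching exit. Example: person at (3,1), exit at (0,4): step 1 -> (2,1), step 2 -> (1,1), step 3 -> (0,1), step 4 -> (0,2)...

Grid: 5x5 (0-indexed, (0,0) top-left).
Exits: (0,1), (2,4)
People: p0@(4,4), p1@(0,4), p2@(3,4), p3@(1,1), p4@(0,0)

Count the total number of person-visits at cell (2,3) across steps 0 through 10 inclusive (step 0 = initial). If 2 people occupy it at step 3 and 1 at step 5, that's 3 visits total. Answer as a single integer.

Answer: 0

Derivation:
Step 0: p0@(4,4) p1@(0,4) p2@(3,4) p3@(1,1) p4@(0,0) -> at (2,3): 0 [-], cum=0
Step 1: p0@(3,4) p1@(1,4) p2@ESC p3@ESC p4@ESC -> at (2,3): 0 [-], cum=0
Step 2: p0@ESC p1@ESC p2@ESC p3@ESC p4@ESC -> at (2,3): 0 [-], cum=0
Total visits = 0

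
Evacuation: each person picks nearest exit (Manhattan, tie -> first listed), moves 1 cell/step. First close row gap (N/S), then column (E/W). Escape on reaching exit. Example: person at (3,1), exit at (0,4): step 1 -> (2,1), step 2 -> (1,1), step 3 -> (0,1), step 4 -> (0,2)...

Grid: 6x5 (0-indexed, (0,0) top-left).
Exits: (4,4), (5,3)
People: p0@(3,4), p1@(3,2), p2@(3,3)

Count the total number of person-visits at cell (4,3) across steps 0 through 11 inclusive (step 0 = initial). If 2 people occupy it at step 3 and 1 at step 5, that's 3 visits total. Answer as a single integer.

Step 0: p0@(3,4) p1@(3,2) p2@(3,3) -> at (4,3): 0 [-], cum=0
Step 1: p0@ESC p1@(4,2) p2@(4,3) -> at (4,3): 1 [p2], cum=1
Step 2: p0@ESC p1@(4,3) p2@ESC -> at (4,3): 1 [p1], cum=2
Step 3: p0@ESC p1@ESC p2@ESC -> at (4,3): 0 [-], cum=2
Total visits = 2

Answer: 2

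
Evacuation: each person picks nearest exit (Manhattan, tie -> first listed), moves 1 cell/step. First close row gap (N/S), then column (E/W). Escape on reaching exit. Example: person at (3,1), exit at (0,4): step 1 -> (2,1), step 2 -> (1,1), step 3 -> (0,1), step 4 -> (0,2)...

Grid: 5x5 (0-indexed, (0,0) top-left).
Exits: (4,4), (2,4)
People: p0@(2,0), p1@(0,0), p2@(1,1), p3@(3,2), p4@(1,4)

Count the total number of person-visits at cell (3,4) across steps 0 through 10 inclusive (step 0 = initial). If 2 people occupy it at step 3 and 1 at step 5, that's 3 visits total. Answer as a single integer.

Step 0: p0@(2,0) p1@(0,0) p2@(1,1) p3@(3,2) p4@(1,4) -> at (3,4): 0 [-], cum=0
Step 1: p0@(2,1) p1@(1,0) p2@(2,1) p3@(4,2) p4@ESC -> at (3,4): 0 [-], cum=0
Step 2: p0@(2,2) p1@(2,0) p2@(2,2) p3@(4,3) p4@ESC -> at (3,4): 0 [-], cum=0
Step 3: p0@(2,3) p1@(2,1) p2@(2,3) p3@ESC p4@ESC -> at (3,4): 0 [-], cum=0
Step 4: p0@ESC p1@(2,2) p2@ESC p3@ESC p4@ESC -> at (3,4): 0 [-], cum=0
Step 5: p0@ESC p1@(2,3) p2@ESC p3@ESC p4@ESC -> at (3,4): 0 [-], cum=0
Step 6: p0@ESC p1@ESC p2@ESC p3@ESC p4@ESC -> at (3,4): 0 [-], cum=0
Total visits = 0

Answer: 0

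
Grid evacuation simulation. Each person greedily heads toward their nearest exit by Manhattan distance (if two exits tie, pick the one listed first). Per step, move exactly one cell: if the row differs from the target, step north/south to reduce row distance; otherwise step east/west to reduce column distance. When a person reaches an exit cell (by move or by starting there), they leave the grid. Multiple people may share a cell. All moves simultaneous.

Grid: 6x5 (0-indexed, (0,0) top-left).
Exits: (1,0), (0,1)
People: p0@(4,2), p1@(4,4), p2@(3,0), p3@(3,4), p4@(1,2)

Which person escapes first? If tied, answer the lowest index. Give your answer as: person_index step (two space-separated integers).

Answer: 2 2

Derivation:
Step 1: p0:(4,2)->(3,2) | p1:(4,4)->(3,4) | p2:(3,0)->(2,0) | p3:(3,4)->(2,4) | p4:(1,2)->(1,1)
Step 2: p0:(3,2)->(2,2) | p1:(3,4)->(2,4) | p2:(2,0)->(1,0)->EXIT | p3:(2,4)->(1,4) | p4:(1,1)->(1,0)->EXIT
Step 3: p0:(2,2)->(1,2) | p1:(2,4)->(1,4) | p2:escaped | p3:(1,4)->(1,3) | p4:escaped
Step 4: p0:(1,2)->(1,1) | p1:(1,4)->(1,3) | p2:escaped | p3:(1,3)->(1,2) | p4:escaped
Step 5: p0:(1,1)->(1,0)->EXIT | p1:(1,3)->(1,2) | p2:escaped | p3:(1,2)->(1,1) | p4:escaped
Step 6: p0:escaped | p1:(1,2)->(1,1) | p2:escaped | p3:(1,1)->(1,0)->EXIT | p4:escaped
Step 7: p0:escaped | p1:(1,1)->(1,0)->EXIT | p2:escaped | p3:escaped | p4:escaped
Exit steps: [5, 7, 2, 6, 2]
First to escape: p2 at step 2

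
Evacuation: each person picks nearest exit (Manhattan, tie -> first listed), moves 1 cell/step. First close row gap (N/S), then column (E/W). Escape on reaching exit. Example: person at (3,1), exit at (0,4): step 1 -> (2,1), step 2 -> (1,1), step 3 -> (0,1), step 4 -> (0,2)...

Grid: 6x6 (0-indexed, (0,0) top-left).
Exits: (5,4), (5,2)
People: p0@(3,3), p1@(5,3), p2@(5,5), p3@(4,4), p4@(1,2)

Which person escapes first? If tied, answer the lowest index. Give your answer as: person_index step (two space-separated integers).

Step 1: p0:(3,3)->(4,3) | p1:(5,3)->(5,4)->EXIT | p2:(5,5)->(5,4)->EXIT | p3:(4,4)->(5,4)->EXIT | p4:(1,2)->(2,2)
Step 2: p0:(4,3)->(5,3) | p1:escaped | p2:escaped | p3:escaped | p4:(2,2)->(3,2)
Step 3: p0:(5,3)->(5,4)->EXIT | p1:escaped | p2:escaped | p3:escaped | p4:(3,2)->(4,2)
Step 4: p0:escaped | p1:escaped | p2:escaped | p3:escaped | p4:(4,2)->(5,2)->EXIT
Exit steps: [3, 1, 1, 1, 4]
First to escape: p1 at step 1

Answer: 1 1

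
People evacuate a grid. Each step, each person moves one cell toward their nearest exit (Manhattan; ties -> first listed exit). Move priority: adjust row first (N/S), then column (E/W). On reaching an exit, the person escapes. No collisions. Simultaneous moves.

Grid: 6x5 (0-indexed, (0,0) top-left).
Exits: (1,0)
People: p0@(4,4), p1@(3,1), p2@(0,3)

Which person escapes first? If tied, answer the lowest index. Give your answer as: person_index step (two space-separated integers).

Answer: 1 3

Derivation:
Step 1: p0:(4,4)->(3,4) | p1:(3,1)->(2,1) | p2:(0,3)->(1,3)
Step 2: p0:(3,4)->(2,4) | p1:(2,1)->(1,1) | p2:(1,3)->(1,2)
Step 3: p0:(2,4)->(1,4) | p1:(1,1)->(1,0)->EXIT | p2:(1,2)->(1,1)
Step 4: p0:(1,4)->(1,3) | p1:escaped | p2:(1,1)->(1,0)->EXIT
Step 5: p0:(1,3)->(1,2) | p1:escaped | p2:escaped
Step 6: p0:(1,2)->(1,1) | p1:escaped | p2:escaped
Step 7: p0:(1,1)->(1,0)->EXIT | p1:escaped | p2:escaped
Exit steps: [7, 3, 4]
First to escape: p1 at step 3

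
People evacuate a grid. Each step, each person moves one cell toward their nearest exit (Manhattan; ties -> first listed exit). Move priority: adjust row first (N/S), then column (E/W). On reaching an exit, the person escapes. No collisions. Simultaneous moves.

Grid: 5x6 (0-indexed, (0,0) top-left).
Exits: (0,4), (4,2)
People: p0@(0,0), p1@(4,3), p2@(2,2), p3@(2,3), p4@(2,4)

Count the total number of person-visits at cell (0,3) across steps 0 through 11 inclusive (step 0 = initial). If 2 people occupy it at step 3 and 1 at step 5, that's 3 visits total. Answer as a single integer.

Answer: 2

Derivation:
Step 0: p0@(0,0) p1@(4,3) p2@(2,2) p3@(2,3) p4@(2,4) -> at (0,3): 0 [-], cum=0
Step 1: p0@(0,1) p1@ESC p2@(3,2) p3@(1,3) p4@(1,4) -> at (0,3): 0 [-], cum=0
Step 2: p0@(0,2) p1@ESC p2@ESC p3@(0,3) p4@ESC -> at (0,3): 1 [p3], cum=1
Step 3: p0@(0,3) p1@ESC p2@ESC p3@ESC p4@ESC -> at (0,3): 1 [p0], cum=2
Step 4: p0@ESC p1@ESC p2@ESC p3@ESC p4@ESC -> at (0,3): 0 [-], cum=2
Total visits = 2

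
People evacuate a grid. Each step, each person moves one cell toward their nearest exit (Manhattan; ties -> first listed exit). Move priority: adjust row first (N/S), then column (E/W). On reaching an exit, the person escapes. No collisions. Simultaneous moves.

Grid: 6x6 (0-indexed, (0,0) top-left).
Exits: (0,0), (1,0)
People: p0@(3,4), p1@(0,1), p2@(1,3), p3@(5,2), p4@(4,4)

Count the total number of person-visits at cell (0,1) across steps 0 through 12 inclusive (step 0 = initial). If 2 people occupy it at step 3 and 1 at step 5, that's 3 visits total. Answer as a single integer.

Answer: 1

Derivation:
Step 0: p0@(3,4) p1@(0,1) p2@(1,3) p3@(5,2) p4@(4,4) -> at (0,1): 1 [p1], cum=1
Step 1: p0@(2,4) p1@ESC p2@(1,2) p3@(4,2) p4@(3,4) -> at (0,1): 0 [-], cum=1
Step 2: p0@(1,4) p1@ESC p2@(1,1) p3@(3,2) p4@(2,4) -> at (0,1): 0 [-], cum=1
Step 3: p0@(1,3) p1@ESC p2@ESC p3@(2,2) p4@(1,4) -> at (0,1): 0 [-], cum=1
Step 4: p0@(1,2) p1@ESC p2@ESC p3@(1,2) p4@(1,3) -> at (0,1): 0 [-], cum=1
Step 5: p0@(1,1) p1@ESC p2@ESC p3@(1,1) p4@(1,2) -> at (0,1): 0 [-], cum=1
Step 6: p0@ESC p1@ESC p2@ESC p3@ESC p4@(1,1) -> at (0,1): 0 [-], cum=1
Step 7: p0@ESC p1@ESC p2@ESC p3@ESC p4@ESC -> at (0,1): 0 [-], cum=1
Total visits = 1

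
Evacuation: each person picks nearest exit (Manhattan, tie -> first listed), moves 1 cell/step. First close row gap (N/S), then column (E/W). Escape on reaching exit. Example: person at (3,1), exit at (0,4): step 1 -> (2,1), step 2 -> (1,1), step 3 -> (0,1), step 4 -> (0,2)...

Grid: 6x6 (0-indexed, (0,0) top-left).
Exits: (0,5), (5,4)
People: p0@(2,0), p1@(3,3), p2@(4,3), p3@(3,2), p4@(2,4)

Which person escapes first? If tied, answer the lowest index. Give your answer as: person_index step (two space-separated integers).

Answer: 2 2

Derivation:
Step 1: p0:(2,0)->(1,0) | p1:(3,3)->(4,3) | p2:(4,3)->(5,3) | p3:(3,2)->(4,2) | p4:(2,4)->(1,4)
Step 2: p0:(1,0)->(0,0) | p1:(4,3)->(5,3) | p2:(5,3)->(5,4)->EXIT | p3:(4,2)->(5,2) | p4:(1,4)->(0,4)
Step 3: p0:(0,0)->(0,1) | p1:(5,3)->(5,4)->EXIT | p2:escaped | p3:(5,2)->(5,3) | p4:(0,4)->(0,5)->EXIT
Step 4: p0:(0,1)->(0,2) | p1:escaped | p2:escaped | p3:(5,3)->(5,4)->EXIT | p4:escaped
Step 5: p0:(0,2)->(0,3) | p1:escaped | p2:escaped | p3:escaped | p4:escaped
Step 6: p0:(0,3)->(0,4) | p1:escaped | p2:escaped | p3:escaped | p4:escaped
Step 7: p0:(0,4)->(0,5)->EXIT | p1:escaped | p2:escaped | p3:escaped | p4:escaped
Exit steps: [7, 3, 2, 4, 3]
First to escape: p2 at step 2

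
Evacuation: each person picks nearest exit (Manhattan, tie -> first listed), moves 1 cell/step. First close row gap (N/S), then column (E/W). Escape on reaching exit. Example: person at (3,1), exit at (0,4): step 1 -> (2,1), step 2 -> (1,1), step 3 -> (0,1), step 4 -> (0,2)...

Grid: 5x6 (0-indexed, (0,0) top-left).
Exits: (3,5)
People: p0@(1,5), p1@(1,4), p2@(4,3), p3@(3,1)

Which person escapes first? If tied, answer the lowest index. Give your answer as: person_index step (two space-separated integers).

Answer: 0 2

Derivation:
Step 1: p0:(1,5)->(2,5) | p1:(1,4)->(2,4) | p2:(4,3)->(3,3) | p3:(3,1)->(3,2)
Step 2: p0:(2,5)->(3,5)->EXIT | p1:(2,4)->(3,4) | p2:(3,3)->(3,4) | p3:(3,2)->(3,3)
Step 3: p0:escaped | p1:(3,4)->(3,5)->EXIT | p2:(3,4)->(3,5)->EXIT | p3:(3,3)->(3,4)
Step 4: p0:escaped | p1:escaped | p2:escaped | p3:(3,4)->(3,5)->EXIT
Exit steps: [2, 3, 3, 4]
First to escape: p0 at step 2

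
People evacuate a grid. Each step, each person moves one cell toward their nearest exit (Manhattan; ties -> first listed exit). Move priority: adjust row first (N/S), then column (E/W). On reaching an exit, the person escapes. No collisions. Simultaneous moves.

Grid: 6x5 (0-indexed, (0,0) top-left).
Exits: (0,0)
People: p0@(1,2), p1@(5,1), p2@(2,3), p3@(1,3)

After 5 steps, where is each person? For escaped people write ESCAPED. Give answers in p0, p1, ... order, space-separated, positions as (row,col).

Step 1: p0:(1,2)->(0,2) | p1:(5,1)->(4,1) | p2:(2,3)->(1,3) | p3:(1,3)->(0,3)
Step 2: p0:(0,2)->(0,1) | p1:(4,1)->(3,1) | p2:(1,3)->(0,3) | p3:(0,3)->(0,2)
Step 3: p0:(0,1)->(0,0)->EXIT | p1:(3,1)->(2,1) | p2:(0,3)->(0,2) | p3:(0,2)->(0,1)
Step 4: p0:escaped | p1:(2,1)->(1,1) | p2:(0,2)->(0,1) | p3:(0,1)->(0,0)->EXIT
Step 5: p0:escaped | p1:(1,1)->(0,1) | p2:(0,1)->(0,0)->EXIT | p3:escaped

ESCAPED (0,1) ESCAPED ESCAPED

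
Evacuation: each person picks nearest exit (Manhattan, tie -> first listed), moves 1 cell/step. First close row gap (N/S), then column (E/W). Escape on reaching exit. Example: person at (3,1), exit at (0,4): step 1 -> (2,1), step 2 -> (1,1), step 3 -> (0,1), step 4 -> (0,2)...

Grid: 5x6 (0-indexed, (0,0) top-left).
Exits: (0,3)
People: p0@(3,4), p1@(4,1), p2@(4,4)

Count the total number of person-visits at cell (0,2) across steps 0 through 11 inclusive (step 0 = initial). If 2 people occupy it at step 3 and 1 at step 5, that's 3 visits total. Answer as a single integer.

Answer: 1

Derivation:
Step 0: p0@(3,4) p1@(4,1) p2@(4,4) -> at (0,2): 0 [-], cum=0
Step 1: p0@(2,4) p1@(3,1) p2@(3,4) -> at (0,2): 0 [-], cum=0
Step 2: p0@(1,4) p1@(2,1) p2@(2,4) -> at (0,2): 0 [-], cum=0
Step 3: p0@(0,4) p1@(1,1) p2@(1,4) -> at (0,2): 0 [-], cum=0
Step 4: p0@ESC p1@(0,1) p2@(0,4) -> at (0,2): 0 [-], cum=0
Step 5: p0@ESC p1@(0,2) p2@ESC -> at (0,2): 1 [p1], cum=1
Step 6: p0@ESC p1@ESC p2@ESC -> at (0,2): 0 [-], cum=1
Total visits = 1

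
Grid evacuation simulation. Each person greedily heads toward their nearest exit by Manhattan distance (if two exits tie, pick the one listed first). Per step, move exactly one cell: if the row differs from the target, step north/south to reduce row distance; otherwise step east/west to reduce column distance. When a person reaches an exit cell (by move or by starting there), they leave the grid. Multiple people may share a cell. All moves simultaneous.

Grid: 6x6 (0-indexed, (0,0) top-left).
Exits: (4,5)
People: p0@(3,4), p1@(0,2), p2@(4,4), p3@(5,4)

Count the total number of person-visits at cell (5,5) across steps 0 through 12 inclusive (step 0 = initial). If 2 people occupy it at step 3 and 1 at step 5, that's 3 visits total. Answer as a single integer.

Answer: 0

Derivation:
Step 0: p0@(3,4) p1@(0,2) p2@(4,4) p3@(5,4) -> at (5,5): 0 [-], cum=0
Step 1: p0@(4,4) p1@(1,2) p2@ESC p3@(4,4) -> at (5,5): 0 [-], cum=0
Step 2: p0@ESC p1@(2,2) p2@ESC p3@ESC -> at (5,5): 0 [-], cum=0
Step 3: p0@ESC p1@(3,2) p2@ESC p3@ESC -> at (5,5): 0 [-], cum=0
Step 4: p0@ESC p1@(4,2) p2@ESC p3@ESC -> at (5,5): 0 [-], cum=0
Step 5: p0@ESC p1@(4,3) p2@ESC p3@ESC -> at (5,5): 0 [-], cum=0
Step 6: p0@ESC p1@(4,4) p2@ESC p3@ESC -> at (5,5): 0 [-], cum=0
Step 7: p0@ESC p1@ESC p2@ESC p3@ESC -> at (5,5): 0 [-], cum=0
Total visits = 0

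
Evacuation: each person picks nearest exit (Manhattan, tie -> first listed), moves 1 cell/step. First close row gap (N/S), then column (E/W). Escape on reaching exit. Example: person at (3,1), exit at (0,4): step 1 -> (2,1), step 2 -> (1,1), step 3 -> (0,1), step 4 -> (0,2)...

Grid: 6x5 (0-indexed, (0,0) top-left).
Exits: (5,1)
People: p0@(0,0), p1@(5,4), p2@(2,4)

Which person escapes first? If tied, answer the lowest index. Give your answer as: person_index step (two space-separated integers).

Answer: 1 3

Derivation:
Step 1: p0:(0,0)->(1,0) | p1:(5,4)->(5,3) | p2:(2,4)->(3,4)
Step 2: p0:(1,0)->(2,0) | p1:(5,3)->(5,2) | p2:(3,4)->(4,4)
Step 3: p0:(2,0)->(3,0) | p1:(5,2)->(5,1)->EXIT | p2:(4,4)->(5,4)
Step 4: p0:(3,0)->(4,0) | p1:escaped | p2:(5,4)->(5,3)
Step 5: p0:(4,0)->(5,0) | p1:escaped | p2:(5,3)->(5,2)
Step 6: p0:(5,0)->(5,1)->EXIT | p1:escaped | p2:(5,2)->(5,1)->EXIT
Exit steps: [6, 3, 6]
First to escape: p1 at step 3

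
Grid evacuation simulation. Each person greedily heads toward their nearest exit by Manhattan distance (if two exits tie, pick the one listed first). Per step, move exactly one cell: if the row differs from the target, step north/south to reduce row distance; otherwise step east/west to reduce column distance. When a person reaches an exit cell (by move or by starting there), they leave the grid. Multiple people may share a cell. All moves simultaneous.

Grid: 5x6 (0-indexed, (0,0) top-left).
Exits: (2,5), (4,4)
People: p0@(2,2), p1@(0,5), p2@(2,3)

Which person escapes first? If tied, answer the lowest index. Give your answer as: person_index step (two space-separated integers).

Answer: 1 2

Derivation:
Step 1: p0:(2,2)->(2,3) | p1:(0,5)->(1,5) | p2:(2,3)->(2,4)
Step 2: p0:(2,3)->(2,4) | p1:(1,5)->(2,5)->EXIT | p2:(2,4)->(2,5)->EXIT
Step 3: p0:(2,4)->(2,5)->EXIT | p1:escaped | p2:escaped
Exit steps: [3, 2, 2]
First to escape: p1 at step 2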